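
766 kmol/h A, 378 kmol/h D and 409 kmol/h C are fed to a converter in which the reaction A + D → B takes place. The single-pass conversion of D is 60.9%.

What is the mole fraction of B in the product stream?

D reacted = 0.609 × 378 = 230.2 kmol/h; ν_D = −1, so ξ = 230.2/1 = 230.2 kmol/h.
Outlet amounts (n = n₀ + ν ξ):
  A: 766 − 1(230.2) = 535.8
  D: 378 − 1(230.2) = 147.8
  B: 0 + 1(230.2) = 230.2
  C: 409 (inert)
Total out = 1323 kmol/h; y_B = 230.2 / 1323 = 0.174.

0.174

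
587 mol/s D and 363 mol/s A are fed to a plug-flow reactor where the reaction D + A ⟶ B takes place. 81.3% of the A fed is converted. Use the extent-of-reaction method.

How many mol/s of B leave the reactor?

295 mol/s

A reacted = 0.813 × 363 = 295.1 mol/s; ν_A = −1, so ξ = 295.1/1 = 295.1 mol/s.
Outlet amounts (n = n₀ + ν ξ):
  D: 587 − 1(295.1) = 291.9
  A: 363 − 1(295.1) = 67.88
  B: 0 + 1(295.1) = 295.1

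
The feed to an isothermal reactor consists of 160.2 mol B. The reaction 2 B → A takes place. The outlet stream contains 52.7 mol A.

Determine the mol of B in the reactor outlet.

54.8 mol

For A: n = n₀ + 1ξ → 52.7 = 0 + 1ξ, giving ξ = 52.7 mol.
Outlet amounts (n = n₀ + ν ξ):
  B: 160.2 − 2(52.7) = 54.8
  A: 0 + 1(52.7) = 52.7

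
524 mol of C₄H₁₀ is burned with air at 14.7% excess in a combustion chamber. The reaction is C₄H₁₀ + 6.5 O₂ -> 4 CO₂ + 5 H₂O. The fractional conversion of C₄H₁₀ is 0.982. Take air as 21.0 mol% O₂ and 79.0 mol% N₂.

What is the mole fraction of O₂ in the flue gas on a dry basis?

Stoichiometric O₂ = 6.5 × 524 = 3406 mol; O₂ fed = 3406 × 1.147 = 3907 mol.
N₂ fed = 3907 × 79/21 = 14700 mol.
Fuel reacted = 0.982 × 524 → ξ = 514.6 mol.
Outlet (n = n₀ + ν ξ):
  C₄H₁₀: 524 − 1(514.6) = 9.432
  O₂: 3907 − 6.5(514.6) = 562
  N₂: 14700 (inert)
  CO₂: 0 + 4(514.6) = 2058
  H₂O: 0 + 5(514.6) = 2573
Dry total = 17330 mol; y_O₂ (dry) = 562 / 17330 = 0.03244.

0.0324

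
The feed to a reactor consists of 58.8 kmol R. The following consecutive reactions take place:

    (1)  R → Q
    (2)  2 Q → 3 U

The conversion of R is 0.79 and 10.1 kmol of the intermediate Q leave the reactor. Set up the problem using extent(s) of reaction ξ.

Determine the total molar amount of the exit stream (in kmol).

Conversion of R: R consumed = 1ξ₁ = 0.79 × 58.8 → ξ₁ = 46.45 kmol.
Q balance: n_Q = 0 + 1ξ₁ − 2ξ₂ = 10.1 → ξ₂ = (1·46.45 − 10.1)/2 = 18.18 kmol.
Outlet amounts (n = n₀ + Σ ν·ξ):
  R: 58.8 − 1(46.45) = 12.35
  Q: 0 + 1(46.45) − 2(18.18) = 10.1
  U: 0 + 3(18.18) = 54.53
Total out = 12.35 + 10.1 + 54.53 = 76.98 kmol.

77 kmol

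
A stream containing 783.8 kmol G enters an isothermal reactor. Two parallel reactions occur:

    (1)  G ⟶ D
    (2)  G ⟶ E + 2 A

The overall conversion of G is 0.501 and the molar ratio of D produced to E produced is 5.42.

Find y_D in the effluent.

0.366

Conversion of G: G consumed = 0.501 × 783.8 = 392.7 kmol = 1ξ₁ + 1ξ₂.
Selectivity: 1ξ₁ / (1ξ₂) = 5.42 → ξ₁ = 5.42 ξ₂.
Substitute: (1·5.42 + 1) ξ₂ = 392.7 → ξ₂ = 61.17 kmol, ξ₁ = 331.5 kmol.
Outlet amounts (n = n₀ + Σ ν·ξ):
  G: 783.8 − 1(331.5) − 1(61.17) = 391.1
  D: 0 + 1(331.5) = 331.5
  E: 0 + 1(61.17) = 61.17
  A: 0 + 2(61.17) = 122.3
Total out = 906.1 kmol; y_D = 331.5 / 906.1 = 0.3659.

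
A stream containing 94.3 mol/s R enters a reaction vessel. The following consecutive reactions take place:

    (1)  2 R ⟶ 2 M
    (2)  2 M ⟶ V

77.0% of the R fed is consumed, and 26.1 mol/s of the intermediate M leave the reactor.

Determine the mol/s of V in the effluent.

23.3 mol/s

Conversion of R: R consumed = 2ξ₁ = 0.77 × 94.3 → ξ₁ = 36.31 mol/s.
M balance: n_M = 0 + 2ξ₁ − 2ξ₂ = 26.1 → ξ₂ = (2·36.31 − 26.1)/2 = 23.26 mol/s.
Outlet amounts (n = n₀ + Σ ν·ξ):
  R: 94.3 − 2(36.31) = 21.69
  M: 0 + 2(36.31) − 2(23.26) = 26.1
  V: 0 + 1(23.26) = 23.26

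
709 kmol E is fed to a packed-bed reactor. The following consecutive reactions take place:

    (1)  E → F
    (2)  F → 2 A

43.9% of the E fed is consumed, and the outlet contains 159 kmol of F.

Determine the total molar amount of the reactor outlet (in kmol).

861 kmol

Conversion of E: E consumed = 1ξ₁ = 0.439 × 709 → ξ₁ = 311.3 kmol.
F balance: n_F = 0 + 1ξ₁ − 1ξ₂ = 159 → ξ₂ = (1·311.3 − 159)/1 = 152.3 kmol.
Outlet amounts (n = n₀ + Σ ν·ξ):
  E: 709 − 1(311.3) = 397.7
  F: 0 + 1(311.3) − 1(152.3) = 159
  A: 0 + 2(152.3) = 304.5
Total out = 397.7 + 159 + 304.5 = 861.3 kmol.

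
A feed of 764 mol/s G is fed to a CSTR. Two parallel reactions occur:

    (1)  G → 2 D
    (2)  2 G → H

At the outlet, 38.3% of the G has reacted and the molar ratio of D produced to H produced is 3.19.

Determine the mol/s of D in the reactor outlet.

Conversion of G: G consumed = 0.383 × 764 = 292.6 mol/s = 1ξ₁ + 2ξ₂.
Selectivity: 2ξ₁ / (1ξ₂) = 3.19 → ξ₁ = 1.595 ξ₂.
Substitute: (1·1.595 + 2) ξ₂ = 292.6 → ξ₂ = 81.39 mol/s, ξ₁ = 129.8 mol/s.
Outlet amounts (n = n₀ + Σ ν·ξ):
  G: 764 − 1(129.8) − 2(81.39) = 471.4
  D: 0 + 2(129.8) = 259.6
  H: 0 + 1(81.39) = 81.39

260 mol/s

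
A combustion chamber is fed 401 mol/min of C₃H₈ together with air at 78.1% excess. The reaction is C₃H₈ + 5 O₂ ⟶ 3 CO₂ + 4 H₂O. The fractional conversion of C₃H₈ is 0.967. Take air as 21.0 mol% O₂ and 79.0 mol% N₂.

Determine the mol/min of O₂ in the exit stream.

1630 mol/min

Stoichiometric O₂ = 5 × 401 = 2005 mol/min; O₂ fed = 2005 × 1.781 = 3571 mol/min.
N₂ fed = 3571 × 79/21 = 13430 mol/min.
Fuel reacted = 0.967 × 401 → ξ = 387.8 mol/min.
Outlet (n = n₀ + ν ξ):
  C₃H₈: 401 − 1(387.8) = 13.23
  O₂: 3571 − 5(387.8) = 1632
  N₂: 13430 (inert)
  CO₂: 0 + 3(387.8) = 1163
  H₂O: 0 + 4(387.8) = 1551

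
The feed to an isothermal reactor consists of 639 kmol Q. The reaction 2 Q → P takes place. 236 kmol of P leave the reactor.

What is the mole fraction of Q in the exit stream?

0.414

For P: n = n₀ + 1ξ → 236 = 0 + 1ξ, giving ξ = 236 kmol.
Outlet amounts (n = n₀ + ν ξ):
  Q: 639 − 2(236) = 167
  P: 0 + 1(236) = 236
Total out = 403 kmol; y_Q = 167 / 403 = 0.4144.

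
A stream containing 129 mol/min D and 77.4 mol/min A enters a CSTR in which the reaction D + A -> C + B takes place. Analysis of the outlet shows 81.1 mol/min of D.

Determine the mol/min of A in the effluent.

29.5 mol/min

For D: n = n₀ − 1ξ → 81.1 = 129 − 1ξ, giving ξ = 47.9 mol/min.
Outlet amounts (n = n₀ + ν ξ):
  D: 129 − 1(47.9) = 81.1
  A: 77.4 − 1(47.9) = 29.5
  C: 0 + 1(47.9) = 47.9
  B: 0 + 1(47.9) = 47.9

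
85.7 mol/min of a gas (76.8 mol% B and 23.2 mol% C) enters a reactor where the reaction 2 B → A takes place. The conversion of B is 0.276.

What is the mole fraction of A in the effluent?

B reacted = 0.276 × 65.82 = 18.17 mol/min; ν_B = −2, so ξ = 18.17/2 = 9.083 mol/min.
Outlet amounts (n = n₀ + ν ξ):
  B: 65.82 − 2(9.083) = 47.65
  A: 0 + 1(9.083) = 9.083
  C: 19.88 (inert)
Total out = 76.62 mol/min; y_A = 9.083 / 76.62 = 0.1185.

0.119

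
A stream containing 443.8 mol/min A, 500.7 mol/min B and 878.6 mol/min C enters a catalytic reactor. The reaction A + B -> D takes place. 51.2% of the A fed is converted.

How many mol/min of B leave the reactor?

273 mol/min

A reacted = 0.512 × 443.8 = 227.2 mol/min; ν_A = −1, so ξ = 227.2/1 = 227.2 mol/min.
Outlet amounts (n = n₀ + ν ξ):
  A: 443.8 − 1(227.2) = 216.6
  B: 500.7 − 1(227.2) = 273.5
  D: 0 + 1(227.2) = 227.2
  C: 878.6 (inert)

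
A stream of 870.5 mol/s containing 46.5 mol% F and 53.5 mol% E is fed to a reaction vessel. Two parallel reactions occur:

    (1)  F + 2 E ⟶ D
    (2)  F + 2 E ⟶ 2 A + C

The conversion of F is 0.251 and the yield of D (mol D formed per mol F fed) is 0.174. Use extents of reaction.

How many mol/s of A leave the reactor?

Yield of D: 1ξ₁ / 404.8 = 0.174 → ξ₁ = 70.43 mol/s.
Conversion of F: 1ξ₁ + 1ξ₂ = 0.251 × 404.8 = 101.6 → ξ₂ = 31.17 mol/s.
Outlet amounts (n = n₀ + Σ ν·ξ):
  F: 404.8 − 1(70.43) − 1(31.17) = 303.2
  E: 465.7 − 2(70.43) − 2(31.17) = 262.5
  D: 0 + 1(70.43) = 70.43
  A: 0 + 2(31.17) = 62.34
  C: 0 + 1(31.17) = 31.17

62.3 mol/s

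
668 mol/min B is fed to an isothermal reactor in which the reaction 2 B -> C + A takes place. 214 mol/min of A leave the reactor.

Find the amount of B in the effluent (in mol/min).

240 mol/min

For A: n = n₀ + 1ξ → 214 = 0 + 1ξ, giving ξ = 214 mol/min.
Outlet amounts (n = n₀ + ν ξ):
  B: 668 − 2(214) = 240
  C: 0 + 1(214) = 214
  A: 0 + 1(214) = 214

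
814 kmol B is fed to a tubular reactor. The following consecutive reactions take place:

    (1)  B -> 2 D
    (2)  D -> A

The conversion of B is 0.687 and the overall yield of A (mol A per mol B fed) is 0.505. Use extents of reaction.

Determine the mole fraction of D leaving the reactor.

Conversion of B: B consumed = 1ξ₁ = 0.687 × 814 → ξ₁ = 559.2 kmol.
Yield of A: 1ξ₂ / 814 = 0.505 → ξ₂ = 411.1 kmol.
Outlet amounts (n = n₀ + Σ ν·ξ):
  B: 814 − 1(559.2) = 254.8
  D: 0 + 2(559.2) − 1(411.1) = 707.4
  A: 0 + 1(411.1) = 411.1
Total out = 1373 kmol; y_D = 707.4 / 1373 = 0.5151.

0.515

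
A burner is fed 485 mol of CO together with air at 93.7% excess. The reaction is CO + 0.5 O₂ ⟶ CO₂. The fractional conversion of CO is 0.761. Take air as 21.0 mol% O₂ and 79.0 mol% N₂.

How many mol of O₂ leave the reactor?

285 mol

Stoichiometric O₂ = 0.5 × 485 = 242.5 mol; O₂ fed = 242.5 × 1.937 = 469.7 mol.
N₂ fed = 469.7 × 79/21 = 1767 mol.
Fuel reacted = 0.761 × 485 → ξ = 369.1 mol.
Outlet (n = n₀ + ν ξ):
  CO: 485 − 1(369.1) = 115.9
  O₂: 469.7 − 0.5(369.1) = 285.2
  N₂: 1767 (inert)
  CO₂: 0 + 1(369.1) = 369.1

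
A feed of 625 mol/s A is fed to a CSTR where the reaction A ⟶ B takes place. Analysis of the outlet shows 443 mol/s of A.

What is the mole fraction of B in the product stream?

0.291

For A: n = n₀ − 1ξ → 443 = 625 − 1ξ, giving ξ = 182 mol/s.
Outlet amounts (n = n₀ + ν ξ):
  A: 625 − 1(182) = 443
  B: 0 + 1(182) = 182
Total out = 625 mol/s; y_B = 182 / 625 = 0.2912.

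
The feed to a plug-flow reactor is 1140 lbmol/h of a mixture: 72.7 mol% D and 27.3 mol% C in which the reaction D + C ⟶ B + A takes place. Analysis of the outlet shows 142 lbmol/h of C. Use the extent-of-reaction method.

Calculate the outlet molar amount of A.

169 lbmol/h

For C: n = n₀ − 1ξ → 142 = 311.2 − 1ξ, giving ξ = 169.2 lbmol/h.
Outlet amounts (n = n₀ + ν ξ):
  D: 828.8 − 1(169.2) = 659.6
  C: 311.2 − 1(169.2) = 142
  B: 0 + 1(169.2) = 169.2
  A: 0 + 1(169.2) = 169.2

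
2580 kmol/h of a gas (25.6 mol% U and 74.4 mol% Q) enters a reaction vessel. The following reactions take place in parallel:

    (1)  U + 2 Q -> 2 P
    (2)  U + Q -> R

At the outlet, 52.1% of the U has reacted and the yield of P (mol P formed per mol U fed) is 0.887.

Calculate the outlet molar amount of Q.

Yield of P: 2ξ₁ / 660.5 = 0.887 → ξ₁ = 292.9 kmol/h.
Conversion of U: 1ξ₁ + 1ξ₂ = 0.521 × 660.5 = 344.1 → ξ₂ = 51.19 kmol/h.
Outlet amounts (n = n₀ + Σ ν·ξ):
  U: 660.5 − 1(292.9) − 1(51.19) = 316.4
  Q: 1920 − 2(292.9) − 1(51.19) = 1282
  P: 0 + 2(292.9) = 585.8
  R: 0 + 1(51.19) = 51.19

1280 kmol/h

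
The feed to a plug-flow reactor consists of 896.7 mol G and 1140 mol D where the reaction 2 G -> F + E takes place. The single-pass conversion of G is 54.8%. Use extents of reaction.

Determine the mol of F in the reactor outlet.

246 mol

G reacted = 0.548 × 896.7 = 491.4 mol; ν_G = −2, so ξ = 491.4/2 = 245.7 mol.
Outlet amounts (n = n₀ + ν ξ):
  G: 896.7 − 2(245.7) = 405.3
  F: 0 + 1(245.7) = 245.7
  E: 0 + 1(245.7) = 245.7
  D: 1140 (inert)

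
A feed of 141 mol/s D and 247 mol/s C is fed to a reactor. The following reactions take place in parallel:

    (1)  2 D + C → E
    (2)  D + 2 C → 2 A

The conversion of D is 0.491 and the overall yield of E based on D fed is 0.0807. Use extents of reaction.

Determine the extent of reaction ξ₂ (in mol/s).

Yield of E: 1ξ₁ / 141 = 0.0807 → ξ₁ = 11.38 mol/s.
Conversion of D: 2ξ₁ + 1ξ₂ = 0.491 × 141 = 69.23 → ξ₂ = 46.47 mol/s.
Outlet amounts (n = n₀ + Σ ν·ξ):
  D: 141 − 2(11.38) − 1(46.47) = 71.77
  C: 247 − 1(11.38) − 2(46.47) = 142.7
  E: 0 + 1(11.38) = 11.38
  A: 0 + 2(46.47) = 92.95

ξ₂ = 46.5 mol/s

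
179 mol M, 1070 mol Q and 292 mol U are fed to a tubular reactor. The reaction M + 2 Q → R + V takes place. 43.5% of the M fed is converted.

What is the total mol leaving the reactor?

1460 mol

M reacted = 0.435 × 179 = 77.86 mol; ν_M = −1, so ξ = 77.86/1 = 77.86 mol.
Outlet amounts (n = n₀ + ν ξ):
  M: 179 − 1(77.86) = 101.1
  Q: 1070 − 2(77.86) = 914.3
  R: 0 + 1(77.86) = 77.86
  V: 0 + 1(77.86) = 77.86
  U: 292 (inert)
Total out = 101.1 + 914.3 + 77.86 + 77.86 + 292 = 1463 mol.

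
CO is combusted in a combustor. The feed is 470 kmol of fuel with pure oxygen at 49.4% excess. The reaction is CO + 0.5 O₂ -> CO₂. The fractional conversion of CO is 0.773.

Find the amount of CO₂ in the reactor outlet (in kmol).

363 kmol

Stoichiometric O₂ = 0.5 × 470 = 235 kmol; O₂ fed = 235 × 1.494 = 351.1 kmol.
Fuel reacted = 0.773 × 470 → ξ = 363.3 kmol.
Outlet (n = n₀ + ν ξ):
  CO: 470 − 1(363.3) = 106.7
  O₂: 351.1 − 0.5(363.3) = 169.4
  CO₂: 0 + 1(363.3) = 363.3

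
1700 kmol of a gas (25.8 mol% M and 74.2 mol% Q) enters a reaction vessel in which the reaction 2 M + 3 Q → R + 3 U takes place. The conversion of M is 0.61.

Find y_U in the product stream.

0.256

M reacted = 0.61 × 438.6 = 267.5 kmol; ν_M = −2, so ξ = 267.5/2 = 133.8 kmol.
Outlet amounts (n = n₀ + ν ξ):
  M: 438.6 − 2(133.8) = 171.1
  Q: 1261 − 3(133.8) = 860.1
  R: 0 + 1(133.8) = 133.8
  U: 0 + 3(133.8) = 401.3
Total out = 1566 kmol; y_U = 401.3 / 1566 = 0.2562.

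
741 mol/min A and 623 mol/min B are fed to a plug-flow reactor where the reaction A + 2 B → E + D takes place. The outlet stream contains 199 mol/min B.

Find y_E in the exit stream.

0.184

For B: n = n₀ − 2ξ → 199 = 623 − 2ξ, giving ξ = 212 mol/min.
Outlet amounts (n = n₀ + ν ξ):
  A: 741 − 1(212) = 529
  B: 623 − 2(212) = 199
  E: 0 + 1(212) = 212
  D: 0 + 1(212) = 212
Total out = 1152 mol/min; y_E = 212 / 1152 = 0.184.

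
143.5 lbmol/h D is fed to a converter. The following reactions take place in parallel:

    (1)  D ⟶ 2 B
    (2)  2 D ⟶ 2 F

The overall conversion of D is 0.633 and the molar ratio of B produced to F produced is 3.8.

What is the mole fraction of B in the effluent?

Conversion of D: D consumed = 0.633 × 143.5 = 90.84 lbmol/h = 1ξ₁ + 2ξ₂.
Selectivity: 2ξ₁ / (2ξ₂) = 3.8 → ξ₁ = 3.8 ξ₂.
Substitute: (1·3.8 + 2) ξ₂ = 90.84 → ξ₂ = 15.66 lbmol/h, ξ₁ = 59.51 lbmol/h.
Outlet amounts (n = n₀ + Σ ν·ξ):
  D: 143.5 − 1(59.51) − 2(15.66) = 52.66
  B: 0 + 2(59.51) = 119
  F: 0 + 2(15.66) = 31.32
Total out = 203 lbmol/h; y_B = 119 / 203 = 0.5863.

0.586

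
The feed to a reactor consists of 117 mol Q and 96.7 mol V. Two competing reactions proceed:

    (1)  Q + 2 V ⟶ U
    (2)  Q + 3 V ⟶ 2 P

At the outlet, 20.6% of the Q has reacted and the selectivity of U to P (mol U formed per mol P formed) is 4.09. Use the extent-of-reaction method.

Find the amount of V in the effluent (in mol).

45.9 mol

Conversion of Q: Q consumed = 0.206 × 117 = 24.1 mol = 1ξ₁ + 1ξ₂.
Selectivity: 1ξ₁ / (2ξ₂) = 4.09 → ξ₁ = 8.18 ξ₂.
Substitute: (1·8.18 + 1) ξ₂ = 24.1 → ξ₂ = 2.625 mol, ξ₁ = 21.48 mol.
Outlet amounts (n = n₀ + Σ ν·ξ):
  Q: 117 − 1(21.48) − 1(2.625) = 92.9
  V: 96.7 − 2(21.48) − 3(2.625) = 45.87
  U: 0 + 1(21.48) = 21.48
  P: 0 + 2(2.625) = 5.251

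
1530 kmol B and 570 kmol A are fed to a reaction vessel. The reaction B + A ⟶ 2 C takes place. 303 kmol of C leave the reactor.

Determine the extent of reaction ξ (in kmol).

ξ = 152 kmol

For C: n = n₀ + 2ξ → 303 = 0 + 2ξ, giving ξ = 151.5 kmol.
Outlet amounts (n = n₀ + ν ξ):
  B: 1530 − 1(151.5) = 1378
  A: 570 − 1(151.5) = 418.5
  C: 0 + 2(151.5) = 303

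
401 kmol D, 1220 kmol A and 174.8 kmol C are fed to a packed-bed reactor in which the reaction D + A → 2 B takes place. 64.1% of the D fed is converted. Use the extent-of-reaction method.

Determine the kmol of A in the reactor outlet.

963 kmol

D reacted = 0.641 × 401 = 257 kmol; ν_D = −1, so ξ = 257/1 = 257 kmol.
Outlet amounts (n = n₀ + ν ξ):
  D: 401 − 1(257) = 144
  A: 1220 − 1(257) = 963
  B: 0 + 2(257) = 514.1
  C: 174.8 (inert)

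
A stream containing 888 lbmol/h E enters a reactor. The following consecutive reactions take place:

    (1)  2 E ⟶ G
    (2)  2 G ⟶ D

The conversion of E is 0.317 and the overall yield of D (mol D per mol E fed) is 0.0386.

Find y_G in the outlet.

Conversion of E: E consumed = 2ξ₁ = 0.317 × 888 → ξ₁ = 140.7 lbmol/h.
Yield of D: 1ξ₂ / 888 = 0.0386 → ξ₂ = 34.28 lbmol/h.
Outlet amounts (n = n₀ + Σ ν·ξ):
  E: 888 − 2(140.7) = 606.5
  G: 0 + 1(140.7) − 2(34.28) = 72.19
  D: 0 + 1(34.28) = 34.28
Total out = 713 lbmol/h; y_G = 72.19 / 713 = 0.1013.

0.101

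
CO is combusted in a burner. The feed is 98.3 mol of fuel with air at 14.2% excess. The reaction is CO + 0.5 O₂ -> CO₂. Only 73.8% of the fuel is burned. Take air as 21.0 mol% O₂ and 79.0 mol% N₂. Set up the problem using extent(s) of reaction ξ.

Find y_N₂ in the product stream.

Stoichiometric O₂ = 0.5 × 98.3 = 49.15 mol; O₂ fed = 49.15 × 1.142 = 56.13 mol.
N₂ fed = 56.13 × 79/21 = 211.2 mol.
Fuel reacted = 0.738 × 98.3 → ξ = 72.55 mol.
Outlet (n = n₀ + ν ξ):
  CO: 98.3 − 1(72.55) = 25.75
  O₂: 56.13 − 0.5(72.55) = 19.86
  N₂: 211.2 (inert)
  CO₂: 0 + 1(72.55) = 72.55
Total out = 329.3 mol; y_N₂ = 211.2 / 329.3 = 0.6412.

0.641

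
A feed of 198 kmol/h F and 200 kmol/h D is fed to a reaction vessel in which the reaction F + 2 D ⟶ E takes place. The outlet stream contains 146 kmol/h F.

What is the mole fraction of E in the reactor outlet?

For F: n = n₀ − 1ξ → 146 = 198 − 1ξ, giving ξ = 52 kmol/h.
Outlet amounts (n = n₀ + ν ξ):
  F: 198 − 1(52) = 146
  D: 200 − 2(52) = 96
  E: 0 + 1(52) = 52
Total out = 294 kmol/h; y_E = 52 / 294 = 0.1769.

0.177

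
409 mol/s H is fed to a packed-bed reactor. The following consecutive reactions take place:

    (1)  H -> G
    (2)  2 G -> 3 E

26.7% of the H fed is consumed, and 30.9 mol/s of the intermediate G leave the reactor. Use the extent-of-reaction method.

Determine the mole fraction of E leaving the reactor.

Conversion of H: H consumed = 1ξ₁ = 0.267 × 409 → ξ₁ = 109.2 mol/s.
G balance: n_G = 0 + 1ξ₁ − 2ξ₂ = 30.9 → ξ₂ = (1·109.2 − 30.9)/2 = 39.15 mol/s.
Outlet amounts (n = n₀ + Σ ν·ξ):
  H: 409 − 1(109.2) = 299.8
  G: 0 + 1(109.2) − 2(39.15) = 30.9
  E: 0 + 3(39.15) = 117.5
Total out = 448.2 mol/s; y_E = 117.5 / 448.2 = 0.2621.

0.262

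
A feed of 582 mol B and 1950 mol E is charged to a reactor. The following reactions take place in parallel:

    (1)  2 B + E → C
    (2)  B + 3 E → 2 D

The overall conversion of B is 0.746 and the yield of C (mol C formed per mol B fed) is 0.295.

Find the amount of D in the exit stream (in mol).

182 mol

Yield of C: 1ξ₁ / 582 = 0.295 → ξ₁ = 171.7 mol.
Conversion of B: 2ξ₁ + 1ξ₂ = 0.746 × 582 = 434.2 → ξ₂ = 90.79 mol.
Outlet amounts (n = n₀ + Σ ν·ξ):
  B: 582 − 2(171.7) − 1(90.79) = 147.8
  E: 1950 − 1(171.7) − 3(90.79) = 1506
  C: 0 + 1(171.7) = 171.7
  D: 0 + 2(90.79) = 181.6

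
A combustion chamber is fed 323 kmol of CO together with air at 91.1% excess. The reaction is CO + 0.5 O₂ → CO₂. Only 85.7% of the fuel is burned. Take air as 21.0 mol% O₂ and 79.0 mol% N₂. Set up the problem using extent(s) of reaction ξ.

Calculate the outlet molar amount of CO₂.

277 kmol

Stoichiometric O₂ = 0.5 × 323 = 161.5 kmol; O₂ fed = 161.5 × 1.911 = 308.6 kmol.
N₂ fed = 308.6 × 79/21 = 1161 kmol.
Fuel reacted = 0.857 × 323 → ξ = 276.8 kmol.
Outlet (n = n₀ + ν ξ):
  CO: 323 − 1(276.8) = 46.19
  O₂: 308.6 − 0.5(276.8) = 170.2
  N₂: 1161 (inert)
  CO₂: 0 + 1(276.8) = 276.8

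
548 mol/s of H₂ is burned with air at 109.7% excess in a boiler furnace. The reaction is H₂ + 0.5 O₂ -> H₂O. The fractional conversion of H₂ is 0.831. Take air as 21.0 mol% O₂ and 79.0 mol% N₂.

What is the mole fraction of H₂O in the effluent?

Stoichiometric O₂ = 0.5 × 548 = 274 mol/s; O₂ fed = 274 × 2.097 = 574.6 mol/s.
N₂ fed = 574.6 × 79/21 = 2162 mol/s.
Fuel reacted = 0.831 × 548 → ξ = 455.4 mol/s.
Outlet (n = n₀ + ν ξ):
  H₂: 548 − 1(455.4) = 92.61
  O₂: 574.6 − 0.5(455.4) = 346.9
  N₂: 2162 (inert)
  H₂O: 0 + 1(455.4) = 455.4
Total out = 3056 mol/s; y_H₂O = 455.4 / 3056 = 0.149.

0.149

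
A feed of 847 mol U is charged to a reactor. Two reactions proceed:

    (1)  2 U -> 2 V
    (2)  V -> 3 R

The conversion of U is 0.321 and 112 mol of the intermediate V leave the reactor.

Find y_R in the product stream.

Conversion of U: U consumed = 2ξ₁ = 0.321 × 847 → ξ₁ = 135.9 mol.
V balance: n_V = 0 + 2ξ₁ − 1ξ₂ = 112 → ξ₂ = (2·135.9 − 112)/1 = 159.9 mol.
Outlet amounts (n = n₀ + Σ ν·ξ):
  U: 847 − 2(135.9) = 575.1
  V: 0 + 2(135.9) − 1(159.9) = 112
  R: 0 + 3(159.9) = 479.7
Total out = 1167 mol; y_R = 479.7 / 1167 = 0.4111.

0.411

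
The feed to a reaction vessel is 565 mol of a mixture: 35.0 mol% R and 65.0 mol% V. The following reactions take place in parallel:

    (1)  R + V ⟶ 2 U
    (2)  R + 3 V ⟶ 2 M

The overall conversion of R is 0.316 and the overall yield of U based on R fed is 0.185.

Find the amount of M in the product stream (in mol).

Yield of U: 2ξ₁ / 197.8 = 0.185 → ξ₁ = 18.29 mol.
Conversion of R: 1ξ₁ + 1ξ₂ = 0.316 × 197.8 = 62.49 → ξ₂ = 44.2 mol.
Outlet amounts (n = n₀ + Σ ν·ξ):
  R: 197.8 − 1(18.29) − 1(44.2) = 135.3
  V: 367.2 − 1(18.29) − 3(44.2) = 216.4
  U: 0 + 2(18.29) = 36.58
  M: 0 + 2(44.2) = 88.39

88.4 mol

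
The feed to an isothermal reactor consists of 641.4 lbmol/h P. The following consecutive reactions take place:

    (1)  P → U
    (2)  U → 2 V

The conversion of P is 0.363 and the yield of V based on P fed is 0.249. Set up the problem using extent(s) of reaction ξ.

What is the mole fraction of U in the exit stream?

0.212

Conversion of P: P consumed = 1ξ₁ = 0.363 × 641.4 → ξ₁ = 232.8 lbmol/h.
Yield of V: 2ξ₂ / 641.4 = 0.249 → ξ₂ = 79.85 lbmol/h.
Outlet amounts (n = n₀ + Σ ν·ξ):
  P: 641.4 − 1(232.8) = 408.6
  U: 0 + 1(232.8) − 1(79.85) = 153
  V: 0 + 2(79.85) = 159.7
Total out = 721.3 lbmol/h; y_U = 153 / 721.3 = 0.2121.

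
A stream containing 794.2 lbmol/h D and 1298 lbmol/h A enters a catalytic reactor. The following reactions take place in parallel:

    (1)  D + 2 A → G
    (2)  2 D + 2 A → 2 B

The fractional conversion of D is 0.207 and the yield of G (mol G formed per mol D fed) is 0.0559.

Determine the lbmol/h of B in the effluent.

Yield of G: 1ξ₁ / 794.2 = 0.0559 → ξ₁ = 44.4 lbmol/h.
Conversion of D: 1ξ₁ + 2ξ₂ = 0.207 × 794.2 = 164.4 → ξ₂ = 60 lbmol/h.
Outlet amounts (n = n₀ + Σ ν·ξ):
  D: 794.2 − 1(44.4) − 2(60) = 629.8
  A: 1298 − 2(44.4) − 2(60) = 1089
  G: 0 + 1(44.4) = 44.4
  B: 0 + 2(60) = 120

120 lbmol/h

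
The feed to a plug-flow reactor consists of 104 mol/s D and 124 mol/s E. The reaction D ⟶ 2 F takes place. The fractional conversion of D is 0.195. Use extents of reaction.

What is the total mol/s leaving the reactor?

D reacted = 0.195 × 104 = 20.28 mol/s; ν_D = −1, so ξ = 20.28/1 = 20.28 mol/s.
Outlet amounts (n = n₀ + ν ξ):
  D: 104 − 1(20.28) = 83.72
  F: 0 + 2(20.28) = 40.56
  E: 124 (inert)
Total out = 83.72 + 40.56 + 124 = 248.3 mol/s.

248 mol/s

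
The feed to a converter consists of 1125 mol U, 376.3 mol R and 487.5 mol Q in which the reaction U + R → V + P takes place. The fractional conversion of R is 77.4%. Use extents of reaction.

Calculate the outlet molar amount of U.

R reacted = 0.774 × 376.3 = 291.3 mol; ν_R = −1, so ξ = 291.3/1 = 291.3 mol.
Outlet amounts (n = n₀ + ν ξ):
  U: 1125 − 1(291.3) = 833.7
  R: 376.3 − 1(291.3) = 85.04
  V: 0 + 1(291.3) = 291.3
  P: 0 + 1(291.3) = 291.3
  Q: 487.5 (inert)

834 mol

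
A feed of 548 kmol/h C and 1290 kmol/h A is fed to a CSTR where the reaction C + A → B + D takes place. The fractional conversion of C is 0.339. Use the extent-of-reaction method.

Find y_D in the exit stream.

0.101

C reacted = 0.339 × 548 = 185.8 kmol/h; ν_C = −1, so ξ = 185.8/1 = 185.8 kmol/h.
Outlet amounts (n = n₀ + ν ξ):
  C: 548 − 1(185.8) = 362.2
  A: 1290 − 1(185.8) = 1104
  B: 0 + 1(185.8) = 185.8
  D: 0 + 1(185.8) = 185.8
Total out = 1838 kmol/h; y_D = 185.8 / 1838 = 0.1011.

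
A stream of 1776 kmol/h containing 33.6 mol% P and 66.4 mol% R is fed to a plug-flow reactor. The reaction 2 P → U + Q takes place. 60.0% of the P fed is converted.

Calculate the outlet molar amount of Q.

P reacted = 0.6 × 596.7 = 358 kmol/h; ν_P = −2, so ξ = 358/2 = 179 kmol/h.
Outlet amounts (n = n₀ + ν ξ):
  P: 596.7 − 2(179) = 238.7
  U: 0 + 1(179) = 179
  Q: 0 + 1(179) = 179
  R: 1179 (inert)

179 kmol/h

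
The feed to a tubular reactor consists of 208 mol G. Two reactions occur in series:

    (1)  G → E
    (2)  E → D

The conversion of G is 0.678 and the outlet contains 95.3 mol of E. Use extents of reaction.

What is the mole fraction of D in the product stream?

0.22

Conversion of G: G consumed = 1ξ₁ = 0.678 × 208 → ξ₁ = 141 mol.
E balance: n_E = 0 + 1ξ₁ − 1ξ₂ = 95.3 → ξ₂ = (1·141 − 95.3)/1 = 45.72 mol.
Outlet amounts (n = n₀ + Σ ν·ξ):
  G: 208 − 1(141) = 66.98
  E: 0 + 1(141) − 1(45.72) = 95.3
  D: 0 + 1(45.72) = 45.72
Total out = 208 mol; y_D = 45.72 / 208 = 0.2198.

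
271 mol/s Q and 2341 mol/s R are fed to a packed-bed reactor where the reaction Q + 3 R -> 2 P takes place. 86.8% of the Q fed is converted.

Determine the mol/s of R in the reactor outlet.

1640 mol/s

Q reacted = 0.868 × 271 = 235.2 mol/s; ν_Q = −1, so ξ = 235.2/1 = 235.2 mol/s.
Outlet amounts (n = n₀ + ν ξ):
  Q: 271 − 1(235.2) = 35.77
  R: 2341 − 3(235.2) = 1635
  P: 0 + 2(235.2) = 470.5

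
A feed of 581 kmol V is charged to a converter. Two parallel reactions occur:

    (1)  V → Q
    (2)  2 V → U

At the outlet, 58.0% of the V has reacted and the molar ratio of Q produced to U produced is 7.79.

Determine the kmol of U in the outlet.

34.4 kmol

Conversion of V: V consumed = 0.58 × 581 = 337 kmol = 1ξ₁ + 2ξ₂.
Selectivity: 1ξ₁ / (1ξ₂) = 7.79 → ξ₁ = 7.79 ξ₂.
Substitute: (1·7.79 + 2) ξ₂ = 337 → ξ₂ = 34.42 kmol, ξ₁ = 268.1 kmol.
Outlet amounts (n = n₀ + Σ ν·ξ):
  V: 581 − 1(268.1) − 2(34.42) = 244
  Q: 0 + 1(268.1) = 268.1
  U: 0 + 1(34.42) = 34.42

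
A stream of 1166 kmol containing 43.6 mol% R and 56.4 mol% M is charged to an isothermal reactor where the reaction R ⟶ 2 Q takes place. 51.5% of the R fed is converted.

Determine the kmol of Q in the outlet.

524 kmol

R reacted = 0.515 × 508.4 = 261.8 kmol; ν_R = −1, so ξ = 261.8/1 = 261.8 kmol.
Outlet amounts (n = n₀ + ν ξ):
  R: 508.4 − 1(261.8) = 246.6
  Q: 0 + 2(261.8) = 523.6
  M: 657.6 (inert)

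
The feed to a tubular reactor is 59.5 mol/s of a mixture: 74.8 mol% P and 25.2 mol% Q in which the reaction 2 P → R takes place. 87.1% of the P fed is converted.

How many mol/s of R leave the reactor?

P reacted = 0.871 × 44.51 = 38.76 mol/s; ν_P = −2, so ξ = 38.76/2 = 19.38 mol/s.
Outlet amounts (n = n₀ + ν ξ):
  P: 44.51 − 2(19.38) = 5.741
  R: 0 + 1(19.38) = 19.38
  Q: 14.99 (inert)

19.4 mol/s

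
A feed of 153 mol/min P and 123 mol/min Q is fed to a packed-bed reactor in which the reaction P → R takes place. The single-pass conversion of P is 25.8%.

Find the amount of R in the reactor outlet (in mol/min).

39.5 mol/min

P reacted = 0.258 × 153 = 39.47 mol/min; ν_P = −1, so ξ = 39.47/1 = 39.47 mol/min.
Outlet amounts (n = n₀ + ν ξ):
  P: 153 − 1(39.47) = 113.5
  R: 0 + 1(39.47) = 39.47
  Q: 123 (inert)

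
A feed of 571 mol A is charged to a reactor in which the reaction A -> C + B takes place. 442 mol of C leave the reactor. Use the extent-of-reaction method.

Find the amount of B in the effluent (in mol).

442 mol

For C: n = n₀ + 1ξ → 442 = 0 + 1ξ, giving ξ = 442 mol.
Outlet amounts (n = n₀ + ν ξ):
  A: 571 − 1(442) = 129
  C: 0 + 1(442) = 442
  B: 0 + 1(442) = 442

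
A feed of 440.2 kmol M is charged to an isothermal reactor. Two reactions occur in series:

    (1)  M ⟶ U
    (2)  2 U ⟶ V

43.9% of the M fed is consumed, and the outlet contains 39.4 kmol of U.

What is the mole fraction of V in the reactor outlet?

Conversion of M: M consumed = 1ξ₁ = 0.439 × 440.2 → ξ₁ = 193.2 kmol.
U balance: n_U = 0 + 1ξ₁ − 2ξ₂ = 39.4 → ξ₂ = (1·193.2 − 39.4)/2 = 76.92 kmol.
Outlet amounts (n = n₀ + Σ ν·ξ):
  M: 440.2 − 1(193.2) = 247
  U: 0 + 1(193.2) − 2(76.92) = 39.4
  V: 0 + 1(76.92) = 76.92
Total out = 363.3 kmol; y_V = 76.92 / 363.3 = 0.2118.

0.212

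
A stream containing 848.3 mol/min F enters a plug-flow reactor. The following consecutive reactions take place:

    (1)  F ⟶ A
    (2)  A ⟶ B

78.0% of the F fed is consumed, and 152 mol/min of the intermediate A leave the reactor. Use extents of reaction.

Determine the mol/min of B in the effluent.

510 mol/min

Conversion of F: F consumed = 1ξ₁ = 0.78 × 848.3 → ξ₁ = 661.7 mol/min.
A balance: n_A = 0 + 1ξ₁ − 1ξ₂ = 152 → ξ₂ = (1·661.7 − 152)/1 = 509.7 mol/min.
Outlet amounts (n = n₀ + Σ ν·ξ):
  F: 848.3 − 1(661.7) = 186.6
  A: 0 + 1(661.7) − 1(509.7) = 152
  B: 0 + 1(509.7) = 509.7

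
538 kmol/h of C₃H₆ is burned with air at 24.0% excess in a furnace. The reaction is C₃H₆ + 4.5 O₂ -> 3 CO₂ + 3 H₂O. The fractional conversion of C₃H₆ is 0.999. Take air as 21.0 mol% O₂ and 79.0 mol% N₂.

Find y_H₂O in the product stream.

0.107

Stoichiometric O₂ = 4.5 × 538 = 2421 kmol/h; O₂ fed = 2421 × 1.240 = 3002 kmol/h.
N₂ fed = 3002 × 79/21 = 11290 kmol/h.
Fuel reacted = 0.999 × 538 → ξ = 537.5 kmol/h.
Outlet (n = n₀ + ν ξ):
  C₃H₆: 538 − 1(537.5) = 0.538
  O₂: 3002 − 4.5(537.5) = 583.5
  N₂: 11290 (inert)
  CO₂: 0 + 3(537.5) = 1612
  H₂O: 0 + 3(537.5) = 1612
Total out = 15100 kmol/h; y_H₂O = 1612 / 15100 = 0.1068.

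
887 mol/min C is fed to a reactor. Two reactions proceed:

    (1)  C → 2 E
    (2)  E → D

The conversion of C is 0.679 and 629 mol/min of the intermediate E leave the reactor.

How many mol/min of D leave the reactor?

576 mol/min

Conversion of C: C consumed = 1ξ₁ = 0.679 × 887 → ξ₁ = 602.3 mol/min.
E balance: n_E = 0 + 2ξ₁ − 1ξ₂ = 629 → ξ₂ = (2·602.3 − 629)/1 = 575.5 mol/min.
Outlet amounts (n = n₀ + Σ ν·ξ):
  C: 887 − 1(602.3) = 284.7
  E: 0 + 2(602.3) − 1(575.5) = 629
  D: 0 + 1(575.5) = 575.5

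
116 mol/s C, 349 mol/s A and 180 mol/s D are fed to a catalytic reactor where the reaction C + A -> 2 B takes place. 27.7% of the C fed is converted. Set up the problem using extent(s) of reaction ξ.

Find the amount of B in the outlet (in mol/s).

C reacted = 0.277 × 116 = 32.13 mol/s; ν_C = −1, so ξ = 32.13/1 = 32.13 mol/s.
Outlet amounts (n = n₀ + ν ξ):
  C: 116 − 1(32.13) = 83.87
  A: 349 − 1(32.13) = 316.9
  B: 0 + 2(32.13) = 64.26
  D: 180 (inert)

64.3 mol/s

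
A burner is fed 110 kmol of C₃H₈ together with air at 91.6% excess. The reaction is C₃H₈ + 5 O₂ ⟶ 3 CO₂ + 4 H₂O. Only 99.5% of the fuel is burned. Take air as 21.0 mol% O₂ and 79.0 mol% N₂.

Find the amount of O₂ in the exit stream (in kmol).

Stoichiometric O₂ = 5 × 110 = 550 kmol; O₂ fed = 550 × 1.916 = 1054 kmol.
N₂ fed = 1054 × 79/21 = 3964 kmol.
Fuel reacted = 0.995 × 110 → ξ = 109.5 kmol.
Outlet (n = n₀ + ν ξ):
  C₃H₈: 110 − 1(109.5) = 0.55
  O₂: 1054 − 5(109.5) = 506.5
  N₂: 3964 (inert)
  CO₂: 0 + 3(109.5) = 328.4
  H₂O: 0 + 4(109.5) = 437.8

507 kmol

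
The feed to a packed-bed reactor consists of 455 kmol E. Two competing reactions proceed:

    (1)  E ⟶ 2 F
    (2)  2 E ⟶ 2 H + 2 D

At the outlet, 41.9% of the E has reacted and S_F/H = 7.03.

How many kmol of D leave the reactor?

Conversion of E: E consumed = 0.419 × 455 = 190.6 kmol = 1ξ₁ + 2ξ₂.
Selectivity: 2ξ₁ / (2ξ₂) = 7.03 → ξ₁ = 7.03 ξ₂.
Substitute: (1·7.03 + 2) ξ₂ = 190.6 → ξ₂ = 21.11 kmol, ξ₁ = 148.4 kmol.
Outlet amounts (n = n₀ + Σ ν·ξ):
  E: 455 − 1(148.4) − 2(21.11) = 264.4
  F: 0 + 2(148.4) = 296.8
  H: 0 + 2(21.11) = 42.22
  D: 0 + 2(21.11) = 42.22

42.2 kmol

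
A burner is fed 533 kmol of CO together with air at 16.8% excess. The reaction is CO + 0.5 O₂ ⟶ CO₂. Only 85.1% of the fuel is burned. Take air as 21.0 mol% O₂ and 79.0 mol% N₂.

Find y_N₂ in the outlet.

0.655

Stoichiometric O₂ = 0.5 × 533 = 266.5 kmol; O₂ fed = 266.5 × 1.168 = 311.3 kmol.
N₂ fed = 311.3 × 79/21 = 1171 kmol.
Fuel reacted = 0.851 × 533 → ξ = 453.6 kmol.
Outlet (n = n₀ + ν ξ):
  CO: 533 − 1(453.6) = 79.42
  O₂: 311.3 − 0.5(453.6) = 84.48
  N₂: 1171 (inert)
  CO₂: 0 + 1(453.6) = 453.6
Total out = 1788 kmol; y_N₂ = 1171 / 1788 = 0.6547.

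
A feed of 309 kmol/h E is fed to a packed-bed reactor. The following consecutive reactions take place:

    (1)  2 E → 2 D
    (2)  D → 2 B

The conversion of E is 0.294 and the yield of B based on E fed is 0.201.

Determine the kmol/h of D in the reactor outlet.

59.8 kmol/h

Conversion of E: E consumed = 2ξ₁ = 0.294 × 309 → ξ₁ = 45.42 kmol/h.
Yield of B: 2ξ₂ / 309 = 0.201 → ξ₂ = 31.05 kmol/h.
Outlet amounts (n = n₀ + Σ ν·ξ):
  E: 309 − 2(45.42) = 218.2
  D: 0 + 2(45.42) − 1(31.05) = 59.79
  B: 0 + 2(31.05) = 62.11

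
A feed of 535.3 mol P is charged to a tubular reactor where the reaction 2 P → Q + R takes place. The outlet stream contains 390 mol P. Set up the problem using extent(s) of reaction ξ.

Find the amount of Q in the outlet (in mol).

For P: n = n₀ − 2ξ → 390 = 535.3 − 2ξ, giving ξ = 72.65 mol.
Outlet amounts (n = n₀ + ν ξ):
  P: 535.3 − 2(72.65) = 390
  Q: 0 + 1(72.65) = 72.65
  R: 0 + 1(72.65) = 72.65

72.6 mol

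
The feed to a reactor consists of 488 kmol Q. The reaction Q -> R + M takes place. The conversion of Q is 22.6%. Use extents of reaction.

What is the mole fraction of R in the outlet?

Q reacted = 0.226 × 488 = 110.3 kmol; ν_Q = −1, so ξ = 110.3/1 = 110.3 kmol.
Outlet amounts (n = n₀ + ν ξ):
  Q: 488 − 1(110.3) = 377.7
  R: 0 + 1(110.3) = 110.3
  M: 0 + 1(110.3) = 110.3
Total out = 598.3 kmol; y_R = 110.3 / 598.3 = 0.1843.

0.184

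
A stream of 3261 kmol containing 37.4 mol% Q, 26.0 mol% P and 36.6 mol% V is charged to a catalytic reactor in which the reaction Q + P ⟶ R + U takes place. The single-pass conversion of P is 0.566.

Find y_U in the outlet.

0.147

P reacted = 0.566 × 847.9 = 479.9 kmol; ν_P = −1, so ξ = 479.9/1 = 479.9 kmol.
Outlet amounts (n = n₀ + ν ξ):
  Q: 1220 − 1(479.9) = 739.7
  P: 847.9 − 1(479.9) = 368
  R: 0 + 1(479.9) = 479.9
  U: 0 + 1(479.9) = 479.9
  V: 1194 (inert)
Total out = 3261 kmol; y_U = 479.9 / 3261 = 0.1472.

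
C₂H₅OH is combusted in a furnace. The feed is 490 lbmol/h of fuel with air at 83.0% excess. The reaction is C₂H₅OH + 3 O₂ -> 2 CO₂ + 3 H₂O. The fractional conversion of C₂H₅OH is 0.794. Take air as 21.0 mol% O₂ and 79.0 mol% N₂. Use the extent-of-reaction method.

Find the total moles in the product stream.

Stoichiometric O₂ = 3 × 490 = 1470 lbmol/h; O₂ fed = 1470 × 1.830 = 2690 lbmol/h.
N₂ fed = 2690 × 79/21 = 10120 lbmol/h.
Fuel reacted = 0.794 × 490 → ξ = 389.1 lbmol/h.
Outlet (n = n₀ + ν ξ):
  C₂H₅OH: 490 − 1(389.1) = 100.9
  O₂: 2690 − 3(389.1) = 1523
  N₂: 10120 (inert)
  CO₂: 0 + 2(389.1) = 778.1
  H₂O: 0 + 3(389.1) = 1167
Total out = 100.9 + 1523 + 10120 + 778.1 + 1167 = 13690 lbmol/h.

13700 lbmol/h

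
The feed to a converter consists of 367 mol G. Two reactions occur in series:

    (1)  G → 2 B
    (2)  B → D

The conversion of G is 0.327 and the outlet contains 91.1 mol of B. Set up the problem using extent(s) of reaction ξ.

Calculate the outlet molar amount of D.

149 mol

Conversion of G: G consumed = 1ξ₁ = 0.327 × 367 → ξ₁ = 120 mol.
B balance: n_B = 0 + 2ξ₁ − 1ξ₂ = 91.1 → ξ₂ = (2·120 − 91.1)/1 = 148.9 mol.
Outlet amounts (n = n₀ + Σ ν·ξ):
  G: 367 − 1(120) = 247
  B: 0 + 2(120) − 1(148.9) = 91.1
  D: 0 + 1(148.9) = 148.9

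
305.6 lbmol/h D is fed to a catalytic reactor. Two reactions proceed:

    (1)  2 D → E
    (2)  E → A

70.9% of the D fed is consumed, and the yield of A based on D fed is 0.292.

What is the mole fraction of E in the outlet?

Conversion of D: D consumed = 2ξ₁ = 0.709 × 305.6 → ξ₁ = 108.3 lbmol/h.
Yield of A: 1ξ₂ / 305.6 = 0.292 → ξ₂ = 89.24 lbmol/h.
Outlet amounts (n = n₀ + Σ ν·ξ):
  D: 305.6 − 2(108.3) = 88.93
  E: 0 + 1(108.3) − 1(89.24) = 19.1
  A: 0 + 1(89.24) = 89.24
Total out = 197.3 lbmol/h; y_E = 19.1 / 197.3 = 0.09682.

0.0968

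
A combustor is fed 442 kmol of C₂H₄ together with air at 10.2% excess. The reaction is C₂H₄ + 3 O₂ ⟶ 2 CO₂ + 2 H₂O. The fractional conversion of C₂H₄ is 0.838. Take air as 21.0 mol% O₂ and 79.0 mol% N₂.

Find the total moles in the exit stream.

7400 kmol

Stoichiometric O₂ = 3 × 442 = 1326 kmol; O₂ fed = 1326 × 1.102 = 1461 kmol.
N₂ fed = 1461 × 79/21 = 5497 kmol.
Fuel reacted = 0.838 × 442 → ξ = 370.4 kmol.
Outlet (n = n₀ + ν ξ):
  C₂H₄: 442 − 1(370.4) = 71.6
  O₂: 1461 − 3(370.4) = 350.1
  N₂: 5497 (inert)
  CO₂: 0 + 2(370.4) = 740.8
  H₂O: 0 + 2(370.4) = 740.8
Total out = 71.6 + 350.1 + 5497 + 740.8 + 740.8 = 7400 kmol.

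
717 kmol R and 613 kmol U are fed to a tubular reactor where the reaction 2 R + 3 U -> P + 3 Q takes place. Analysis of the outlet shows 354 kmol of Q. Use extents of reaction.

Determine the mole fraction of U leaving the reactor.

0.214

For Q: n = n₀ + 3ξ → 354 = 0 + 3ξ, giving ξ = 118 kmol.
Outlet amounts (n = n₀ + ν ξ):
  R: 717 − 2(118) = 481
  U: 613 − 3(118) = 259
  P: 0 + 1(118) = 118
  Q: 0 + 3(118) = 354
Total out = 1212 kmol; y_U = 259 / 1212 = 0.2137.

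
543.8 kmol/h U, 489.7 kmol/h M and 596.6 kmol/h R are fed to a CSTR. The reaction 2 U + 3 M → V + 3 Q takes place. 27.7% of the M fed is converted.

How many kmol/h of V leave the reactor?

M reacted = 0.277 × 489.7 = 135.6 kmol/h; ν_M = −3, so ξ = 135.6/3 = 45.22 kmol/h.
Outlet amounts (n = n₀ + ν ξ):
  U: 543.8 − 2(45.22) = 453.4
  M: 489.7 − 3(45.22) = 354.1
  V: 0 + 1(45.22) = 45.22
  Q: 0 + 3(45.22) = 135.6
  R: 596.6 (inert)

45.2 kmol/h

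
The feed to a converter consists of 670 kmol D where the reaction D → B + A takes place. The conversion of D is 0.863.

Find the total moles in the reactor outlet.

1250 kmol

D reacted = 0.863 × 670 = 578.2 kmol; ν_D = −1, so ξ = 578.2/1 = 578.2 kmol.
Outlet amounts (n = n₀ + ν ξ):
  D: 670 − 1(578.2) = 91.79
  B: 0 + 1(578.2) = 578.2
  A: 0 + 1(578.2) = 578.2
Total out = 91.79 + 578.2 + 578.2 = 1248 kmol.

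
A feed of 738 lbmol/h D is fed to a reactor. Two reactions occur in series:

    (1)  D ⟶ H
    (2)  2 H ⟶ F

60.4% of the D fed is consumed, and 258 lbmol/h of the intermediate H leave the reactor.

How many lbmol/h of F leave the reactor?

Conversion of D: D consumed = 1ξ₁ = 0.604 × 738 → ξ₁ = 445.8 lbmol/h.
H balance: n_H = 0 + 1ξ₁ − 2ξ₂ = 258 → ξ₂ = (1·445.8 − 258)/2 = 93.88 lbmol/h.
Outlet amounts (n = n₀ + Σ ν·ξ):
  D: 738 − 1(445.8) = 292.2
  H: 0 + 1(445.8) − 2(93.88) = 258
  F: 0 + 1(93.88) = 93.88

93.9 lbmol/h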